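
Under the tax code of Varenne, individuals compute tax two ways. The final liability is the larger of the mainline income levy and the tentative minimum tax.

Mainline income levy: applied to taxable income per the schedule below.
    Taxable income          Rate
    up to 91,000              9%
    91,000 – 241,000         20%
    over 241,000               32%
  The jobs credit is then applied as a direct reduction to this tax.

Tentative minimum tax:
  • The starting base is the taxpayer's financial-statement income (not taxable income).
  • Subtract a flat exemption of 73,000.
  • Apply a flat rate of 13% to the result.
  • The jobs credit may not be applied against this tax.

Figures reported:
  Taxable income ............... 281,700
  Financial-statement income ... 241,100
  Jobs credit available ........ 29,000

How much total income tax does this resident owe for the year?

22,214

Mainline income levy:
  91,000 × 9% = 8,190
  150,000 × 20% = 30,000
  40,700 × 32% = 13,024
  → 51,214
  Less jobs credit 29,000 → 22,214

Tentative minimum tax:
  Base (financial-statement income): 241,100
  Less exemption 73,000 → base 168,100
  168,100 × 13% = 21,853

22,214 > 21,853, so the mainline income levy governs.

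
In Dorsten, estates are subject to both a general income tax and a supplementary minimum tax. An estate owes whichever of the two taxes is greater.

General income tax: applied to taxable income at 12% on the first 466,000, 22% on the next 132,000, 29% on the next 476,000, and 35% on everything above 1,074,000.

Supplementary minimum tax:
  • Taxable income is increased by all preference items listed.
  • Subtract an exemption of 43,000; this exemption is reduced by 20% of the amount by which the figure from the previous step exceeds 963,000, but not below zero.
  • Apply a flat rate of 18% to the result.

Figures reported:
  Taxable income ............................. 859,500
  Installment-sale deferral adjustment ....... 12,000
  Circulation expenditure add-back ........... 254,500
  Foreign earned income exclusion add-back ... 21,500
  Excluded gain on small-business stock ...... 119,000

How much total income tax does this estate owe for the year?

227,970

Supplementary minimum tax:
  Adjusted income: 859,500 + 12,000 + 254,500 + 21,500 + 119,000 = 1,266,500
  Exemption: 20% × (1,266,500 − 963,000) = 60,700 ≥ 43,000, so the exemption is fully phased out
  Base: 1,266,500 − 0 = 1,266,500
  1,266,500 × 18% = 227,970

General income tax:
  466,000 × 12% = 55,920
  132,000 × 22% = 29,040
  261,500 × 29% = 75,835
  → 160,795

227,970 > 160,795, so the supplementary minimum tax is the binding amount.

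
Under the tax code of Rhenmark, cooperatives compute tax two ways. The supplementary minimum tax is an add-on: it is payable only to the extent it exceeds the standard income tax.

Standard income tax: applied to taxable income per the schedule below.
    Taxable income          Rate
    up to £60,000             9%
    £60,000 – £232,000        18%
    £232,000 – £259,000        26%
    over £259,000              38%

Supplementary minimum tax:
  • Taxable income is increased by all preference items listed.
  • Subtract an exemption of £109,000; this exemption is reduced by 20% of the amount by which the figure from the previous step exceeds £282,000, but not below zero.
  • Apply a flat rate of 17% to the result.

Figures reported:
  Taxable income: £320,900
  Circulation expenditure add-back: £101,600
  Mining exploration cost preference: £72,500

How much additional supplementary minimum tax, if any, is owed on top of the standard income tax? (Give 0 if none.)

£5,960

Supplementary minimum tax:
  Adjusted income: £320,900 + £101,600 + £72,500 = £495,000
  Exemption: £109,000 − 20% × (£495,000 − £282,000) = £109,000 − £42,600 = £66,400
  Base: £495,000 − £66,400 = £428,600
  £428,600 × 17% = £72,862

Standard income tax:
  £60,000 × 9% = £5,400
  £172,000 × 18% = £30,960
  £27,000 × 26% = £7,020
  £61,900 × 38% = £23,522
  → £66,902

Excess of supplementary minimum tax over standard income tax: £72,862 − £66,902 = £5,960.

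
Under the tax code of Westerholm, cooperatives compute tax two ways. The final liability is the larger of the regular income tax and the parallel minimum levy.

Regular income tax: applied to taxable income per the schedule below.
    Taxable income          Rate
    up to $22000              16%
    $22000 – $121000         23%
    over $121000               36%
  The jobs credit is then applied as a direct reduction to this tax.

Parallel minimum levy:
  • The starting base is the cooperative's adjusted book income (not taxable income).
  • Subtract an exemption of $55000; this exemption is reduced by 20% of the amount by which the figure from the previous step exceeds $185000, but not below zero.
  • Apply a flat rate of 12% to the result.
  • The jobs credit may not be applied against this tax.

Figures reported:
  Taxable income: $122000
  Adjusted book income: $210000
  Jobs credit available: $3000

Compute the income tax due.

$23650

Regular income tax:
  $22000 × 16% = $3520
  $99000 × 23% = $22770
  $1000 × 36% = $360
  → $26650
  Less jobs credit $3000 → $23650

Parallel minimum levy:
  Base (adjusted book income): $210000
  Exemption: $55000 − 20% × ($210000 − $185000) = $55000 − $5000 = $50000
  Base: $210000 − $50000 = $160000
  $160000 × 12% = $19200

$23650 > $19200, so the regular income tax governs.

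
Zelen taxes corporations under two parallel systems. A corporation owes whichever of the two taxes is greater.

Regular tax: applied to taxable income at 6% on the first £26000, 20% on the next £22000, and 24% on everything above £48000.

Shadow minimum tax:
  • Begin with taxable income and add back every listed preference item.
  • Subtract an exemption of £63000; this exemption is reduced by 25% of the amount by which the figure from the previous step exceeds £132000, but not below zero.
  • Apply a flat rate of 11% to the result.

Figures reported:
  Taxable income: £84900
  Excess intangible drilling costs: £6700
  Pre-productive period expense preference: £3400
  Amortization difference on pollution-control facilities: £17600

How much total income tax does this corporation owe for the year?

Shadow minimum tax:
  Adjusted income: £84900 + £6700 + £3400 + £17600 = £112600
  Exemption: £112600 ≤ £132000, so full £63000 applies
  Base: £112600 − £63000 = £49600
  £49600 × 11% = £5456

Regular tax:
  £26000 × 6% = £1560
  £22000 × 20% = £4400
  £36900 × 24% = £8856
  → £14816

£14816 > £5456, so the regular tax governs.

£14816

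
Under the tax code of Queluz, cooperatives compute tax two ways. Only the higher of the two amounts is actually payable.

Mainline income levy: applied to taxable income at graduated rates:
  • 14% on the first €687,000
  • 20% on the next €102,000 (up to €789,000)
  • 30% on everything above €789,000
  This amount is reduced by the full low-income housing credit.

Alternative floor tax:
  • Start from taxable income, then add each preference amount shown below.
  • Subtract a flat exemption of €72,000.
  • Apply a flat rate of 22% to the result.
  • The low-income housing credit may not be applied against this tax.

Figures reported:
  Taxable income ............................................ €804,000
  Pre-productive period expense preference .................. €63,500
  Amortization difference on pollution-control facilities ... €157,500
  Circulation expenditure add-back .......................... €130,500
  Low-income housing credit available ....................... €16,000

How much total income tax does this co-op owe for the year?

Alternative floor tax:
  Adjusted income: €804,000 + €63,500 + €157,500 + €130,500 = €1,155,500
  Less exemption €72,000 → base €1,083,500
  €1,083,500 × 22% = €238,370

Mainline income levy:
  €687,000 × 14% = €96,180
  €102,000 × 20% = €20,400
  €15,000 × 30% = €4,500
  → €121,080
  Less low-income housing credit €16,000 → €105,080

€238,370 > €105,080, so the alternative floor tax is the binding amount.

€238,370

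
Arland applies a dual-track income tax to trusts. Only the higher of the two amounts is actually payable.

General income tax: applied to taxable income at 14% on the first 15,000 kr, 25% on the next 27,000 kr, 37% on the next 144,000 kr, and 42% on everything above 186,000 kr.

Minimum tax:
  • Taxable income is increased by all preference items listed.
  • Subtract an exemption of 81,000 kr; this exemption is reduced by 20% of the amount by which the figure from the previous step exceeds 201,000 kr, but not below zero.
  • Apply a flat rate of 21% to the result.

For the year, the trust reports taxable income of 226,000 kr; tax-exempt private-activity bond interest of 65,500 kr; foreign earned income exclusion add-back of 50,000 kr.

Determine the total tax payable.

General income tax:
  15,000 kr × 14% = 2,100 kr
  27,000 kr × 25% = 6,750 kr
  144,000 kr × 37% = 53,280 kr
  40,000 kr × 42% = 16,800 kr
  → 78,930 kr

Minimum tax:
  Adjusted income: 226,000 kr + 65,500 kr + 50,000 kr = 341,500 kr
  Exemption: 81,000 kr − 20% × (341,500 kr − 201,000 kr) = 81,000 kr − 28,100 kr = 52,900 kr
  Base: 341,500 kr − 52,900 kr = 288,600 kr
  288,600 kr × 21% = 60,606 kr

78,930 kr > 60,606 kr, so the general income tax governs.

78,930 kr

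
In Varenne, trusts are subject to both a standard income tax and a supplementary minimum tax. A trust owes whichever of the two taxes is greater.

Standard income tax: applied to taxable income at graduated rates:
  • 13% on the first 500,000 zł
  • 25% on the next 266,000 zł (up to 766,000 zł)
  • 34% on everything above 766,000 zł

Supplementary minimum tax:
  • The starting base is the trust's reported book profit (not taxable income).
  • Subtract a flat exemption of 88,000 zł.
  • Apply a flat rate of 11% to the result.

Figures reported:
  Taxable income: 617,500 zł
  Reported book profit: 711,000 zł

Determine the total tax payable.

94,375 zł

Standard income tax:
  500,000 zł × 13% = 65,000 zł
  117,500 zł × 25% = 29,375 zł
  → 94,375 zł

Supplementary minimum tax:
  Base (reported book profit): 711,000 zł
  Less exemption 88,000 zł → base 623,000 zł
  623,000 zł × 11% = 68,530 zł

94,375 zł > 68,530 zł, so the standard income tax governs.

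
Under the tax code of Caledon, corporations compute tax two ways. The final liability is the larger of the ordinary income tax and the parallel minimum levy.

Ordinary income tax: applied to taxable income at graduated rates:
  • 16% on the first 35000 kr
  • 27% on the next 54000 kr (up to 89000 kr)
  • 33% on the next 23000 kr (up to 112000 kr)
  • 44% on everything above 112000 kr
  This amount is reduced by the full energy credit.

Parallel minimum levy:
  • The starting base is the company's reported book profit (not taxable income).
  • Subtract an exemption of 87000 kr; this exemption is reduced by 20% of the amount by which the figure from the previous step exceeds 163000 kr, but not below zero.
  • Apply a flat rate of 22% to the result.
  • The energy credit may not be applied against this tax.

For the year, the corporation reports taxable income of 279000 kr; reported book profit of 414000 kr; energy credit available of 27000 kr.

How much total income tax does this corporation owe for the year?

Ordinary income tax:
  35000 kr × 16% = 5600 kr
  54000 kr × 27% = 14580 kr
  23000 kr × 33% = 7590 kr
  167000 kr × 44% = 73480 kr
  → 101250 kr
  Less energy credit 27000 kr → 74250 kr

Parallel minimum levy:
  Base (reported book profit): 414000 kr
  Exemption: 87000 kr − 20% × (414000 kr − 163000 kr) = 87000 kr − 50200 kr = 36800 kr
  Base: 414000 kr − 36800 kr = 377200 kr
  377200 kr × 22% = 82984 kr

82984 kr > 74250 kr, so the parallel minimum levy is the binding amount.

82984 kr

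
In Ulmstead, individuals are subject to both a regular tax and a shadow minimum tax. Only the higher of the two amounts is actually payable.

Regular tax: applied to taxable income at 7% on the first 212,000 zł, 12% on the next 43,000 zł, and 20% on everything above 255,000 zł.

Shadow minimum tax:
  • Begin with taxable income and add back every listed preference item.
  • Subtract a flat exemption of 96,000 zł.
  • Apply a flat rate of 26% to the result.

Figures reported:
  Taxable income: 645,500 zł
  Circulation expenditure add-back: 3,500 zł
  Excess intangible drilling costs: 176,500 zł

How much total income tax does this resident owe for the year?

189,670 zł

Shadow minimum tax:
  Adjusted income: 645,500 zł + 3,500 zł + 176,500 zł = 825,500 zł
  Less exemption 96,000 zł → base 729,500 zł
  729,500 zł × 26% = 189,670 zł

Regular tax:
  212,000 zł × 7% = 14,840 zł
  43,000 zł × 12% = 5,160 zł
  390,500 zł × 20% = 78,100 zł
  → 98,100 zł

189,670 zł > 98,100 zł, so the shadow minimum tax is the binding amount.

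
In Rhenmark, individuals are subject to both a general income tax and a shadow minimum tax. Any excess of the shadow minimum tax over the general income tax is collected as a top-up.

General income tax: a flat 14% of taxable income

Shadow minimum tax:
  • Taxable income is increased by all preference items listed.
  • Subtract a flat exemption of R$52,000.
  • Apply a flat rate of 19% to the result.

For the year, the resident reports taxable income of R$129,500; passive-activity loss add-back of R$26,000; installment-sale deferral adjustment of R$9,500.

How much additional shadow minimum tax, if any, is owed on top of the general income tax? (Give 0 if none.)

Shadow minimum tax:
  Adjusted income: R$129,500 + R$26,000 + R$9,500 = R$165,000
  Less exemption R$52,000 → base R$113,000
  R$113,000 × 19% = R$21,470

General income tax:
  R$129,500 × 14% = R$18,130

Excess of shadow minimum tax over general income tax: R$21,470 − R$18,130 = R$3,340.

R$3,340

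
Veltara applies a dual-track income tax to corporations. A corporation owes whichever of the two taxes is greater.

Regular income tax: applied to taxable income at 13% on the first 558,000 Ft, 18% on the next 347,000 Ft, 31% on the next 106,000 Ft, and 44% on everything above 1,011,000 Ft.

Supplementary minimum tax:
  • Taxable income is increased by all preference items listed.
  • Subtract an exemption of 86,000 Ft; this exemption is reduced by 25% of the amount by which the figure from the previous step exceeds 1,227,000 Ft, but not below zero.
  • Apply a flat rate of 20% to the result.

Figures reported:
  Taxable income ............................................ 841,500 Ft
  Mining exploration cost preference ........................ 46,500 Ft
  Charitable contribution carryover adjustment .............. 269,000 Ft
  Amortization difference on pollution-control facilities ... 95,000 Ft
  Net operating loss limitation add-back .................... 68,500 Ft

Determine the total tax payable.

251,575 Ft

Regular income tax:
  558,000 Ft × 13% = 72,540 Ft
  283,500 Ft × 18% = 51,030 Ft
  → 123,570 Ft

Supplementary minimum tax:
  Adjusted income: 841,500 Ft + 46,500 Ft + 269,000 Ft + 95,000 Ft + 68,500 Ft = 1,320,500 Ft
  Exemption: 86,000 Ft − 25% × (1,320,500 Ft − 1,227,000 Ft) = 86,000 Ft − 23,375 Ft = 62,625 Ft
  Base: 1,320,500 Ft − 62,625 Ft = 1,257,875 Ft
  1,257,875 Ft × 20% = 251,575 Ft

251,575 Ft > 123,570 Ft, so the supplementary minimum tax is the binding amount.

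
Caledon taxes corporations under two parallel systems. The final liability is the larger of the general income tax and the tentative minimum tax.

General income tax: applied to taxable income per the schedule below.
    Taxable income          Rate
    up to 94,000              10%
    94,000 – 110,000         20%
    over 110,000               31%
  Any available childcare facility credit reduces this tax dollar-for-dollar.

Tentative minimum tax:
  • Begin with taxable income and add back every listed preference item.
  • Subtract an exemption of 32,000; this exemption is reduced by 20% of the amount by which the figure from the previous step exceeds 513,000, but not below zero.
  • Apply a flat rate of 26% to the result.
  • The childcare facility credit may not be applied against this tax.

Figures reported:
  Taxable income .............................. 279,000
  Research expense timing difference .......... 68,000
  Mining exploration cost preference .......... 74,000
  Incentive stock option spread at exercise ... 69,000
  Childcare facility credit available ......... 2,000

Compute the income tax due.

Tentative minimum tax:
  Adjusted income: 279,000 + 68,000 + 74,000 + 69,000 = 490,000
  Exemption: 490,000 ≤ 513,000, so full 32,000 applies
  Base: 490,000 − 32,000 = 458,000
  458,000 × 26% = 119,080

General income tax:
  94,000 × 10% = 9,400
  16,000 × 20% = 3,200
  169,000 × 31% = 52,390
  → 64,990
  Less childcare facility credit 2,000 → 62,990

119,080 > 62,990, so the tentative minimum tax is the binding amount.

119,080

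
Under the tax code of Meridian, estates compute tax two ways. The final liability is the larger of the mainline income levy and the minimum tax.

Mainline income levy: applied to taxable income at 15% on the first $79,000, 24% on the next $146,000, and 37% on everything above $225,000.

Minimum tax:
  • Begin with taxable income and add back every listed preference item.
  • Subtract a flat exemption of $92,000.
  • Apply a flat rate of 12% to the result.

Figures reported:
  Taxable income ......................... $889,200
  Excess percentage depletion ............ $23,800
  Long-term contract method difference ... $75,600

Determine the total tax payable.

$292,644

Minimum tax:
  Adjusted income: $889,200 + $23,800 + $75,600 = $988,600
  Less exemption $92,000 → base $896,600
  $896,600 × 12% = $107,592

Mainline income levy:
  $79,000 × 15% = $11,850
  $146,000 × 24% = $35,040
  $664,200 × 37% = $245,754
  → $292,644

$292,644 > $107,592, so the mainline income levy governs.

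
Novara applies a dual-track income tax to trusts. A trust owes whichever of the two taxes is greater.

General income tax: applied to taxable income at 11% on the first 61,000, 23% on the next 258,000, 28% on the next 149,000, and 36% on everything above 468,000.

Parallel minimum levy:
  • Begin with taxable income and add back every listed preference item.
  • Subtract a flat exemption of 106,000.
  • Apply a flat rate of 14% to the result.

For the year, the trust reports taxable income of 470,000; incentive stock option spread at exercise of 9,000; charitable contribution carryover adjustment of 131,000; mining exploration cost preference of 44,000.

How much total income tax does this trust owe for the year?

108,490

General income tax:
  61,000 × 11% = 6,710
  258,000 × 23% = 59,340
  149,000 × 28% = 41,720
  2,000 × 36% = 720
  → 108,490

Parallel minimum levy:
  Adjusted income: 470,000 + 9,000 + 131,000 + 44,000 = 654,000
  Less exemption 106,000 → base 548,000
  548,000 × 14% = 76,720

108,490 > 76,720, so the general income tax governs.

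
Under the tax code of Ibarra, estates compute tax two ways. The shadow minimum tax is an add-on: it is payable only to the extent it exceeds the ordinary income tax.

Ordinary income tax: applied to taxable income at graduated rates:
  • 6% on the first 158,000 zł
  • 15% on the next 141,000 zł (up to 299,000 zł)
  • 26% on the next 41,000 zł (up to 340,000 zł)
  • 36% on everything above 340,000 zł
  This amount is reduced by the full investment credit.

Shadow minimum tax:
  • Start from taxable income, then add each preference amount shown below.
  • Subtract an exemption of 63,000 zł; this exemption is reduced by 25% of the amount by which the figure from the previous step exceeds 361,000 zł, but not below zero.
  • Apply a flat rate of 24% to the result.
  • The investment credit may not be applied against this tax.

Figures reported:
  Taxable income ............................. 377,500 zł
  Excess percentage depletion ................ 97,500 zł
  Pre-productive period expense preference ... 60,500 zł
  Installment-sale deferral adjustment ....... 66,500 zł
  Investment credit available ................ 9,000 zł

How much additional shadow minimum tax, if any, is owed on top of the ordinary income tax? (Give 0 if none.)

Ordinary income tax:
  158,000 zł × 6% = 9,480 zł
  141,000 zł × 15% = 21,150 zł
  41,000 zł × 26% = 10,660 zł
  37,500 zł × 36% = 13,500 zł
  → 54,790 zł
  Less investment credit 9,000 zł → 45,790 zł

Shadow minimum tax:
  Adjusted income: 377,500 zł + 97,500 zł + 60,500 zł + 66,500 zł = 602,000 zł
  Exemption: 63,000 zł − 25% × (602,000 zł − 361,000 zł) = 63,000 zł − 60,250 zł = 2,750 zł
  Base: 602,000 zł − 2,750 zł = 599,250 zł
  599,250 zł × 24% = 143,820 zł

Excess of shadow minimum tax over ordinary income tax: 143,820 zł − 45,790 zł = 98,030 zł.

98,030 zł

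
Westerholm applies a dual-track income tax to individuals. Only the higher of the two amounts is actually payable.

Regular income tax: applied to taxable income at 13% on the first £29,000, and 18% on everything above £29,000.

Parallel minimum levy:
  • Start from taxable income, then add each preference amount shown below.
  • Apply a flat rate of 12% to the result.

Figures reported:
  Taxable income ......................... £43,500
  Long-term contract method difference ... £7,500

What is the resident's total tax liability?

£6,380

Parallel minimum levy:
  Adjusted income: £43,500 + £7,500 = £51,000
  £51,000 × 12% = £6,120

Regular income tax:
  £29,000 × 13% = £3,770
  £14,500 × 18% = £2,610
  → £6,380

£6,380 > £6,120, so the regular income tax governs.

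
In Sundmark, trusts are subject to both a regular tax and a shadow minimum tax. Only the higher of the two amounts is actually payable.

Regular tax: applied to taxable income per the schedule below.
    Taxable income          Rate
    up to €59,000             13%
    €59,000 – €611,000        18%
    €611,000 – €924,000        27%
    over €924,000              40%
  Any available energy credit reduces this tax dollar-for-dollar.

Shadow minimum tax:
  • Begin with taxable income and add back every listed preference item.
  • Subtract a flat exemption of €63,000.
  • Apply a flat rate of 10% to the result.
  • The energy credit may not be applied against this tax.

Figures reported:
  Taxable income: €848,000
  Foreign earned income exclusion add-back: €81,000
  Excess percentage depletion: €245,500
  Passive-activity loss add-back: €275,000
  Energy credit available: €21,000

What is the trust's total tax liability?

Shadow minimum tax:
  Adjusted income: €848,000 + €81,000 + €245,500 + €275,000 = €1,449,500
  Less exemption €63,000 → base €1,386,500
  €1,386,500 × 10% = €138,650

Regular tax:
  €59,000 × 13% = €7,670
  €552,000 × 18% = €99,360
  €237,000 × 27% = €63,990
  → €171,020
  Less energy credit €21,000 → €150,020

€150,020 > €138,650, so the regular tax governs.

€150,020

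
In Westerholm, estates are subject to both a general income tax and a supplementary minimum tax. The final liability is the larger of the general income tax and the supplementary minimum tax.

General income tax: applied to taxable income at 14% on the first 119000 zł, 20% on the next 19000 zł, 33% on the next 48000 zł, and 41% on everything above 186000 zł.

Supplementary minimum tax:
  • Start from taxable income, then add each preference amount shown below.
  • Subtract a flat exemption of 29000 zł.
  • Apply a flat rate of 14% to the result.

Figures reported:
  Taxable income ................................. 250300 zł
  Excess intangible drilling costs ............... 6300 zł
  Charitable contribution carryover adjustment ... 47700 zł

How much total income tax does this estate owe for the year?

62663 zł

Supplementary minimum tax:
  Adjusted income: 250300 zł + 6300 zł + 47700 zł = 304300 zł
  Less exemption 29000 zł → base 275300 zł
  275300 zł × 14% = 38542 zł

General income tax:
  119000 zł × 14% = 16660 zł
  19000 zł × 20% = 3800 zł
  48000 zł × 33% = 15840 zł
  64300 zł × 41% = 26363 zł
  → 62663 zł

62663 zł > 38542 zł, so the general income tax governs.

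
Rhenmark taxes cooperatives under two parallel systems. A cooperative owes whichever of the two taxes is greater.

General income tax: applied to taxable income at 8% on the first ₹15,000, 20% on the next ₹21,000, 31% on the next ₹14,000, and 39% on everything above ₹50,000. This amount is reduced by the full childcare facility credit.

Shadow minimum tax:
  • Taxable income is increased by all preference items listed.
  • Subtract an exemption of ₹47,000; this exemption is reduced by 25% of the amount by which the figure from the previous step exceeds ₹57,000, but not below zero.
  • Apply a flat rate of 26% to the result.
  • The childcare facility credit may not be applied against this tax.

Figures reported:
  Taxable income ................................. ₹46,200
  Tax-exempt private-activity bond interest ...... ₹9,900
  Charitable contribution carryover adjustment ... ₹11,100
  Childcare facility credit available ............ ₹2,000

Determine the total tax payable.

₹6,562

Shadow minimum tax:
  Adjusted income: ₹46,200 + ₹9,900 + ₹11,100 = ₹67,200
  Exemption: ₹47,000 − 25% × (₹67,200 − ₹57,000) = ₹47,000 − ₹2,550 = ₹44,450
  Base: ₹67,200 − ₹44,450 = ₹22,750
  ₹22,750 × 26% = ₹5,915

General income tax:
  ₹15,000 × 8% = ₹1,200
  ₹21,000 × 20% = ₹4,200
  ₹10,200 × 31% = ₹3,162
  → ₹8,562
  Less childcare facility credit ₹2,000 → ₹6,562

₹6,562 > ₹5,915, so the general income tax governs.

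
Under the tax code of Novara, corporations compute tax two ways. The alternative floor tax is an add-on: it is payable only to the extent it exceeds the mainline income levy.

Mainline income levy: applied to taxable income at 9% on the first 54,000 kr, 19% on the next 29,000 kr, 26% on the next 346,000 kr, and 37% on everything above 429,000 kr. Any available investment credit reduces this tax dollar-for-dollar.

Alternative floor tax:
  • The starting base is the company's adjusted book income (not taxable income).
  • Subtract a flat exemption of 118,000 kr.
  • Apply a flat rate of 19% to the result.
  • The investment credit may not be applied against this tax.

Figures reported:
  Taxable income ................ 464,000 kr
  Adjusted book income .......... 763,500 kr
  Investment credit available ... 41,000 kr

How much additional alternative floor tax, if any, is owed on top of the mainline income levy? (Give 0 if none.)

50,365 kr

Mainline income levy:
  54,000 kr × 9% = 4,860 kr
  29,000 kr × 19% = 5,510 kr
  346,000 kr × 26% = 89,960 kr
  35,000 kr × 37% = 12,950 kr
  → 113,280 kr
  Less investment credit 41,000 kr → 72,280 kr

Alternative floor tax:
  Base (adjusted book income): 763,500 kr
  Less exemption 118,000 kr → base 645,500 kr
  645,500 kr × 19% = 122,645 kr

Excess of alternative floor tax over mainline income levy: 122,645 kr − 72,280 kr = 50,365 kr.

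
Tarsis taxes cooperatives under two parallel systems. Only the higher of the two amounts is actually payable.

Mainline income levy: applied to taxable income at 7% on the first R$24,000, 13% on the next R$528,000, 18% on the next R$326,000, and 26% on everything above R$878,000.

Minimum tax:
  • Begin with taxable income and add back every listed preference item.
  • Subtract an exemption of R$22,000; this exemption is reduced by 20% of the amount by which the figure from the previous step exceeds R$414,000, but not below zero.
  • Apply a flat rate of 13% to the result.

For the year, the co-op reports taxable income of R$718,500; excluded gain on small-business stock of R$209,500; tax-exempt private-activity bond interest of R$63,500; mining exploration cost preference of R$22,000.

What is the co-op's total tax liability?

R$131,755

Mainline income levy:
  R$24,000 × 7% = R$1,680
  R$528,000 × 13% = R$68,640
  R$166,500 × 18% = R$29,970
  → R$100,290

Minimum tax:
  Adjusted income: R$718,500 + R$209,500 + R$63,500 + R$22,000 = R$1,013,500
  Exemption: 20% × (R$1,013,500 − R$414,000) = R$119,900 ≥ R$22,000, so the exemption is fully phased out
  Base: R$1,013,500 − R$0 = R$1,013,500
  R$1,013,500 × 13% = R$131,755

R$131,755 > R$100,290, so the minimum tax is the binding amount.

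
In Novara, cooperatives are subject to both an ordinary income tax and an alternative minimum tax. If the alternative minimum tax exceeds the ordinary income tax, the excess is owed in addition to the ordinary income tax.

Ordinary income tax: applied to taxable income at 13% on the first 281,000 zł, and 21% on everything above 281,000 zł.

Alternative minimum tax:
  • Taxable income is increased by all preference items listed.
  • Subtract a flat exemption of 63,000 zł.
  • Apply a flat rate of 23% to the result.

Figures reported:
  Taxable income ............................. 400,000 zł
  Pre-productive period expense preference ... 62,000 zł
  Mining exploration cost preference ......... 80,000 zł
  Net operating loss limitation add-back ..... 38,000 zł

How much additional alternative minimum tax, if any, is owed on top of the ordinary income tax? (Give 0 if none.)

Ordinary income tax:
  281,000 zł × 13% = 36,530 zł
  119,000 zł × 21% = 24,990 zł
  → 61,520 zł

Alternative minimum tax:
  Adjusted income: 400,000 zł + 62,000 zł + 80,000 zł + 38,000 zł = 580,000 zł
  Less exemption 63,000 zł → base 517,000 zł
  517,000 zł × 23% = 118,910 zł

Excess of alternative minimum tax over ordinary income tax: 118,910 zł − 61,520 zł = 57,390 zł.

57,390 zł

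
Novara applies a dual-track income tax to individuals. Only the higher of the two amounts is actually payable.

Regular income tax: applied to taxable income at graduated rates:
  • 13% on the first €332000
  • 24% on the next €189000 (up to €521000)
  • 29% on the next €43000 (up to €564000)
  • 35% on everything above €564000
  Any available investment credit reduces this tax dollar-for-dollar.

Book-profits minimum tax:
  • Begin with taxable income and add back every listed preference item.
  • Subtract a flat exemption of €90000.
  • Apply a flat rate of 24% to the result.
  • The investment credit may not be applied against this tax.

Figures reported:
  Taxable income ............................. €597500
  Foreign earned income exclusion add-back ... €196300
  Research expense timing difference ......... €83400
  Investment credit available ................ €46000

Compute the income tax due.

€188928

Regular income tax:
  €332000 × 13% = €43160
  €189000 × 24% = €45360
  €43000 × 29% = €12470
  €33500 × 35% = €11725
  → €112715
  Less investment credit €46000 → €66715

Book-profits minimum tax:
  Adjusted income: €597500 + €196300 + €83400 = €877200
  Less exemption €90000 → base €787200
  €787200 × 24% = €188928

€188928 > €66715, so the book-profits minimum tax is the binding amount.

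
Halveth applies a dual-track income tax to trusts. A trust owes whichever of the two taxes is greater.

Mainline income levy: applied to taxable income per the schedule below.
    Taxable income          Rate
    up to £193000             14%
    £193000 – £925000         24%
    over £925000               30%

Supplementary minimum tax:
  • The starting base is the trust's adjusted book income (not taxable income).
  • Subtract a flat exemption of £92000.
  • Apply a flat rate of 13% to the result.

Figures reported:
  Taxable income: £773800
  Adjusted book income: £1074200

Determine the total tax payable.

£166412

Mainline income levy:
  £193000 × 14% = £27020
  £580800 × 24% = £139392
  → £166412

Supplementary minimum tax:
  Base (adjusted book income): £1074200
  Less exemption £92000 → base £982200
  £982200 × 13% = £127686

£166412 > £127686, so the mainline income levy governs.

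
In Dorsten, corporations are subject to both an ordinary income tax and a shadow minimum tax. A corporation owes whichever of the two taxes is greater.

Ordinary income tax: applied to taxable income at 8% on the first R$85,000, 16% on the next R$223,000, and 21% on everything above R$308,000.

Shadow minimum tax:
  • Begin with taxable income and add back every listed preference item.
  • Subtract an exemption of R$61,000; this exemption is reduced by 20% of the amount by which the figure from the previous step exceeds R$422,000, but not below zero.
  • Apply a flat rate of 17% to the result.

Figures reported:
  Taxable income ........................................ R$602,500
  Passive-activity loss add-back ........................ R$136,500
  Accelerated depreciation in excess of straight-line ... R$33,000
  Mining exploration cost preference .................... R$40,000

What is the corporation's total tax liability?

R$138,040

Shadow minimum tax:
  Adjusted income: R$602,500 + R$136,500 + R$33,000 + R$40,000 = R$812,000
  Exemption: 20% × (R$812,000 − R$422,000) = R$78,000 ≥ R$61,000, so the exemption is fully phased out
  Base: R$812,000 − R$0 = R$812,000
  R$812,000 × 17% = R$138,040

Ordinary income tax:
  R$85,000 × 8% = R$6,800
  R$223,000 × 16% = R$35,680
  R$294,500 × 21% = R$61,845
  → R$104,325

R$138,040 > R$104,325, so the shadow minimum tax is the binding amount.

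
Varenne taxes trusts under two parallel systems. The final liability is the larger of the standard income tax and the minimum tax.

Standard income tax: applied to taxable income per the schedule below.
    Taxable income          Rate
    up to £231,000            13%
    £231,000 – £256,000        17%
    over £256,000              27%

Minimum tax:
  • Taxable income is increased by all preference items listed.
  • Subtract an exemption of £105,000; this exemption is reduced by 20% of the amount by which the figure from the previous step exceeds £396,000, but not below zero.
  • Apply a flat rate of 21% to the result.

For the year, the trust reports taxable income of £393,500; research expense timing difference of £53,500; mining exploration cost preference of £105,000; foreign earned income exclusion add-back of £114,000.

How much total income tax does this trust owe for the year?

£129,150

Standard income tax:
  £231,000 × 13% = £30,030
  £25,000 × 17% = £4,250
  £137,500 × 27% = £37,125
  → £71,405

Minimum tax:
  Adjusted income: £393,500 + £53,500 + £105,000 + £114,000 = £666,000
  Exemption: £105,000 − 20% × (£666,000 − £396,000) = £105,000 − £54,000 = £51,000
  Base: £666,000 − £51,000 = £615,000
  £615,000 × 21% = £129,150

£129,150 > £71,405, so the minimum tax is the binding amount.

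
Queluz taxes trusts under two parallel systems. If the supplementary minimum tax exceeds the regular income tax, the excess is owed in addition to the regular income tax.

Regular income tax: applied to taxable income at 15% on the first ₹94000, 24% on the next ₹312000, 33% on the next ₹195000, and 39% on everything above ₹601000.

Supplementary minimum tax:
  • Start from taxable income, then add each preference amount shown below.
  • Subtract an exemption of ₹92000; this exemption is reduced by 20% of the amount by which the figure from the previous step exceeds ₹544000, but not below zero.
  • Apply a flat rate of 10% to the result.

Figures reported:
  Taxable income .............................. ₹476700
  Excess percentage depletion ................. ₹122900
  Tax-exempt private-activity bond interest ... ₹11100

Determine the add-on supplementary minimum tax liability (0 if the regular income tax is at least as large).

Supplementary minimum tax:
  Adjusted income: ₹476700 + ₹122900 + ₹11100 = ₹610700
  Exemption: ₹92000 − 20% × (₹610700 − ₹544000) = ₹92000 − ₹13340 = ₹78660
  Base: ₹610700 − ₹78660 = ₹532040
  ₹532040 × 10% = ₹53204

Regular income tax:
  ₹94000 × 15% = ₹14100
  ₹312000 × 24% = ₹74880
  ₹70700 × 33% = ₹23331
  → ₹112311

₹53204 ≤ ₹112311, so no add-on is due.

₹0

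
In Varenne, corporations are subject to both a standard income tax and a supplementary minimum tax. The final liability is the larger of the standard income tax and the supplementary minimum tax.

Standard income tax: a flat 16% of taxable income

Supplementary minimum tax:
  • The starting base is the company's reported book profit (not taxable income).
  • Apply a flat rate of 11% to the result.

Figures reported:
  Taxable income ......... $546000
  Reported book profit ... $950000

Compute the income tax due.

Standard income tax:
  $546000 × 16% = $87360

Supplementary minimum tax:
  Base (reported book profit): $950000
  $950000 × 11% = $104500

$104500 > $87360, so the supplementary minimum tax is the binding amount.

$104500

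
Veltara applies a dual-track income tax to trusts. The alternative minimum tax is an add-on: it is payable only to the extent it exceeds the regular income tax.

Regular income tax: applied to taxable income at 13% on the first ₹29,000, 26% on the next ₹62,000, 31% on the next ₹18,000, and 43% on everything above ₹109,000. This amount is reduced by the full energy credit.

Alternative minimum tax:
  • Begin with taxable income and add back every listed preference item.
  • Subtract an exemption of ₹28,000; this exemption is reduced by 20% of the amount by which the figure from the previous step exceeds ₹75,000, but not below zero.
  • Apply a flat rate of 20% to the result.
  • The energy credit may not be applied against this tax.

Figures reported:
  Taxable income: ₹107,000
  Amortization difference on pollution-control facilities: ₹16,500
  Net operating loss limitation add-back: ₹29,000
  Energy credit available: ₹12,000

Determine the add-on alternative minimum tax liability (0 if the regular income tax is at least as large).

₹15,150

Regular income tax:
  ₹29,000 × 13% = ₹3,770
  ₹62,000 × 26% = ₹16,120
  ₹16,000 × 31% = ₹4,960
  → ₹24,850
  Less energy credit ₹12,000 → ₹12,850

Alternative minimum tax:
  Adjusted income: ₹107,000 + ₹16,500 + ₹29,000 = ₹152,500
  Exemption: ₹28,000 − 20% × (₹152,500 − ₹75,000) = ₹28,000 − ₹15,500 = ₹12,500
  Base: ₹152,500 − ₹12,500 = ₹140,000
  ₹140,000 × 20% = ₹28,000

Excess of alternative minimum tax over regular income tax: ₹28,000 − ₹12,850 = ₹15,150.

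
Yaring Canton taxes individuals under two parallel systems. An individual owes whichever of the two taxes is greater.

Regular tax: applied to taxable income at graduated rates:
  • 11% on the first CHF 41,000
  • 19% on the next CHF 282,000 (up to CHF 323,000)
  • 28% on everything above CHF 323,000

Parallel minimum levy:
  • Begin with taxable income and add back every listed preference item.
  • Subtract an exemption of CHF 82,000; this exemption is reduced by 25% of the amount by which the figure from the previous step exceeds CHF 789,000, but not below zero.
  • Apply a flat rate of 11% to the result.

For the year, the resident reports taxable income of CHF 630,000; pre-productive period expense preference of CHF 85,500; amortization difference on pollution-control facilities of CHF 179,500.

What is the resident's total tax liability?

Regular tax:
  CHF 41,000 × 11% = CHF 4,510
  CHF 282,000 × 19% = CHF 53,580
  CHF 307,000 × 28% = CHF 85,960
  → CHF 144,050

Parallel minimum levy:
  Adjusted income: CHF 630,000 + CHF 85,500 + CHF 179,500 = CHF 895,000
  Exemption: CHF 82,000 − 25% × (CHF 895,000 − CHF 789,000) = CHF 82,000 − CHF 26,500 = CHF 55,500
  Base: CHF 895,000 − CHF 55,500 = CHF 839,500
  CHF 839,500 × 11% = CHF 92,345

CHF 144,050 > CHF 92,345, so the regular tax governs.

CHF 144,050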